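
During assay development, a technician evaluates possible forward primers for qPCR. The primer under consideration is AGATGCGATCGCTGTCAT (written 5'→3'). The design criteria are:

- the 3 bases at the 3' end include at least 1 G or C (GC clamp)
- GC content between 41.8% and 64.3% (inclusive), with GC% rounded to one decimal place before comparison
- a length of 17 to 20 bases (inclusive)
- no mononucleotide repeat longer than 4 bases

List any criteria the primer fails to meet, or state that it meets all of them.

Meets all criteria.

Base counts: A=4, T=5, G=5, C=4 (length 18).
GC clamp: 3' end CAT has 1 G/C ✓
GC content: GC 9/18 = 50.0% ✓
length: length 18 ✓
homopolymer run: longest run = 1 ✓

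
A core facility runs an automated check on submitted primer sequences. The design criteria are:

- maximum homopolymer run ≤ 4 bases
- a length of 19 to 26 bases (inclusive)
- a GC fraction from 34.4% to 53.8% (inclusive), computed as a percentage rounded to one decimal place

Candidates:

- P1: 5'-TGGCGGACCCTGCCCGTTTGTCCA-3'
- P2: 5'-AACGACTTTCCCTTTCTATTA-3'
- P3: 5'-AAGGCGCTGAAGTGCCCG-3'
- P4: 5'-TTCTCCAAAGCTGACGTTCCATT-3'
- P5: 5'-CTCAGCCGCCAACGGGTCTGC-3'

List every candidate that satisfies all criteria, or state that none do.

P4 only.

P1 (24 nt, A=2 T=6 G=7 C=9): longest run = 3 ✓; length 24 ✓; GC 16/24 = 66.7%, outside 34.4–53.8% ✗ — fails.
P2 (21 nt, A=5 T=9 G=1 C=6): longest run = 3 ✓; length 21 ✓; GC 7/21 = 33.3%, outside 34.4–53.8% ✗ — fails.
P3 (18 nt, A=4 T=2 G=7 C=5): longest run = 3 ✓; length 18, outside 19–26 ✗; GC 12/18 = 66.7%, outside 34.4–53.8% ✗ — fails.
P4 (23 nt, A=5 T=8 G=3 C=7): longest run = 3 ✓; length 23 ✓; GC 10/23 = 43.5% ✓ — passes.
P5 (21 nt, A=3 T=3 G=6 C=9): longest run = 3 ✓; length 21 ✓; GC 15/21 = 71.4%, outside 34.4–53.8% ✗ — fails.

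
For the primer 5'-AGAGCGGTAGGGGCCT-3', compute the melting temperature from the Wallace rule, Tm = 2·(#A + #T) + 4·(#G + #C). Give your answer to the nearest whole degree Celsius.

Base counts: A=3, T=2, G=8, C=3 (length 16).
Tm = 2·(3+2) + 4·(8+3) = 2·5 + 4·11 = 10 + 44 = 54°C.

54°C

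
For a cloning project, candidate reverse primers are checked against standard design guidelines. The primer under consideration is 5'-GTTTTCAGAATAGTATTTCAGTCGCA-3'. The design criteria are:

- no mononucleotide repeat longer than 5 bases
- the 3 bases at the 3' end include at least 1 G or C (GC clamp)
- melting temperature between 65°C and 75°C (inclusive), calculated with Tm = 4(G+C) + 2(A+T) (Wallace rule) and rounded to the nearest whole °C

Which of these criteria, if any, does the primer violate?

Meets all criteria.

Base counts: A=7, T=10, G=5, C=4 (length 26).
homopolymer run: longest run = 4 ✓
GC clamp: 3' end GCA has 2 G/C ✓
Tm: Tm = 2·17 + 4·9 = 70°C ✓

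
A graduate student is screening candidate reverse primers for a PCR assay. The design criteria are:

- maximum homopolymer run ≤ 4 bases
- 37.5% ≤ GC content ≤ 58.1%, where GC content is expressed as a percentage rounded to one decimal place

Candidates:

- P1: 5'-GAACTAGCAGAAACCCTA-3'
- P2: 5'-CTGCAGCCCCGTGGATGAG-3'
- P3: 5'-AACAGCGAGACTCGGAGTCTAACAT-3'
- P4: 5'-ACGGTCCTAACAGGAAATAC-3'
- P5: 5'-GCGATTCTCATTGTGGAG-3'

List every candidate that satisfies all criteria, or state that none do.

P1, P3, P4 and P5.

P1 (18 nt, A=8 T=2 G=3 C=5): longest run = 3 ✓; GC 8/18 = 44.4% ✓ — passes.
P2 (19 nt, A=3 T=3 G=7 C=6): longest run = 4 ✓; GC 13/19 = 68.4%, outside 37.5–58.1% ✗ — fails.
P3 (25 nt, A=9 T=4 G=6 C=6): longest run = 2 ✓; GC 12/25 = 48.0% ✓ — passes.
P4 (20 nt, A=8 T=3 G=4 C=5): longest run = 3 ✓; GC 9/20 = 45.0% ✓ — passes.
P5 (18 nt, A=3 T=6 G=6 C=3): longest run = 2 ✓; GC 9/18 = 50.0% ✓ — passes.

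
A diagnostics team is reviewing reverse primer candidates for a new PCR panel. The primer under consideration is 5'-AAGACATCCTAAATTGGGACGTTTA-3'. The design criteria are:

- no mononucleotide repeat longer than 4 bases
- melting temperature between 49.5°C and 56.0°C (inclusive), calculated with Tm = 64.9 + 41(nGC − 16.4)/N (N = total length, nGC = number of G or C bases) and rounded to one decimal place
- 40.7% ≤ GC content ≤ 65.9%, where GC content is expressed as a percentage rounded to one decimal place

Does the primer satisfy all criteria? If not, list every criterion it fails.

Base counts: A=9, T=7, G=5, C=4 (length 25).
homopolymer run: longest run = 3 ✓
Tm: Tm = 64.9 + 41·(9 − 16.4)/25 = 52.8°C ✓
GC content: GC 9/25 = 36.0%, outside 40.7–65.9% ✗

Fails: GC content.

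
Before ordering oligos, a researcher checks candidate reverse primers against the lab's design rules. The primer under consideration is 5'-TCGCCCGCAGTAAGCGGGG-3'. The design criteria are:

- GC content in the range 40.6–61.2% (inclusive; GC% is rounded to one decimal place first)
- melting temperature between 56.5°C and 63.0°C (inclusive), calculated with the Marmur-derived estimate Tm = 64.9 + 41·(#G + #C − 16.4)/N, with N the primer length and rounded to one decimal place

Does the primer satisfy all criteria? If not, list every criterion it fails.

Base counts: A=3, T=2, G=8, C=6 (length 19).
GC content: GC 14/19 = 73.7%, outside 40.6–61.2% ✗
Tm: Tm = 64.9 + 41·(14 − 16.4)/19 = 59.7°C ✓

Fails: GC content.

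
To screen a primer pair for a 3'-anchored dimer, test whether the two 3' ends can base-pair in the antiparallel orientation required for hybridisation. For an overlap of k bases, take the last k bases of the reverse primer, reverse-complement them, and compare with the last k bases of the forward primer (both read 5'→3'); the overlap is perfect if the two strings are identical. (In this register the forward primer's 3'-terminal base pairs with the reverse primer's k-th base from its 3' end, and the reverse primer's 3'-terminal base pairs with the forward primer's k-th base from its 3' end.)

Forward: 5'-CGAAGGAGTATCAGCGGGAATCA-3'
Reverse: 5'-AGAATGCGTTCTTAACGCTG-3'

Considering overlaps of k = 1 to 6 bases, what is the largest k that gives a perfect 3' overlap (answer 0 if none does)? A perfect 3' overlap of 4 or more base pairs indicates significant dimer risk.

Longest perfect overlap: 2 complementary base pairs; below the dimer-risk threshold (threshold 4).

Last 6 bases (5'→3') — forward …GAATCA, reverse …ACGCTG.
Reverse complement of the reverse primer's last 6 bases: CAGCGT; its first k bases are the reverse complement of the reverse primer's last k bases, so a perfect k-base overlap needs the forward primer's last k bases to equal them.
Comparing (forward last k vs required): k=1: A vs C ✗; k=2: CA vs CA ✓; k=3: TCA vs CAG ✗; k=4: ATCA vs CAGC ✗; k=5: AATCA vs CAGCG ✗; k=6: GAATCA vs CAGCGT ✗.
Only k = 2 is perfect, so the longest perfect 3' overlap is 2.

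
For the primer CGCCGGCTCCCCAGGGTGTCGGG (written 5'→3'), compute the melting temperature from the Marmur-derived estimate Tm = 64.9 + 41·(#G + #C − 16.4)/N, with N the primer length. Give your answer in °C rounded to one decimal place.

Base counts: A=1, T=3, G=10, C=9; G+C = 19, N = 23.
Tm = 64.9 + 41·(19 − 16.4)/23 = 64.9 + 106.60/23 = 69.5°C.

69.5°C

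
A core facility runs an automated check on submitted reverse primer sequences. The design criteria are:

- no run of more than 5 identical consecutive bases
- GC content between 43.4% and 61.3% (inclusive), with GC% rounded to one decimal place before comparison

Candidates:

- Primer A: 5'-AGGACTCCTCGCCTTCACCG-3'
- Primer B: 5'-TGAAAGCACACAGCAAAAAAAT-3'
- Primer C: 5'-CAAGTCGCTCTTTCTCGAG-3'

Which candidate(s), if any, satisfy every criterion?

Primer A (20 nt, A=3 T=4 G=4 C=9): longest run = 2 ✓; GC 13/20 = 65.0%, outside 43.4–61.3% ✗ — fails.
Primer B (22 nt, A=13 T=2 G=3 C=4): longest run = 7, exceeds 5 ✗; GC 7/22 = 31.8%, outside 43.4–61.3% ✗ — fails.
Primer C (19 nt, A=3 T=6 G=4 C=6): longest run = 3 ✓; GC 10/19 = 52.6% ✓ — passes.

Primer C only.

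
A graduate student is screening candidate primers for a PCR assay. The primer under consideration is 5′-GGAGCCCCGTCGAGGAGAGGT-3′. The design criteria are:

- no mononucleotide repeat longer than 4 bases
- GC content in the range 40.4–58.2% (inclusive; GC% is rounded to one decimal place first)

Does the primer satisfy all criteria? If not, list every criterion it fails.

Fails: GC content.

Base counts: A=4, T=2, G=10, C=5 (length 21).
homopolymer run: longest run = 4 ✓
GC content: GC 15/21 = 71.4%, outside 40.4–58.2% ✗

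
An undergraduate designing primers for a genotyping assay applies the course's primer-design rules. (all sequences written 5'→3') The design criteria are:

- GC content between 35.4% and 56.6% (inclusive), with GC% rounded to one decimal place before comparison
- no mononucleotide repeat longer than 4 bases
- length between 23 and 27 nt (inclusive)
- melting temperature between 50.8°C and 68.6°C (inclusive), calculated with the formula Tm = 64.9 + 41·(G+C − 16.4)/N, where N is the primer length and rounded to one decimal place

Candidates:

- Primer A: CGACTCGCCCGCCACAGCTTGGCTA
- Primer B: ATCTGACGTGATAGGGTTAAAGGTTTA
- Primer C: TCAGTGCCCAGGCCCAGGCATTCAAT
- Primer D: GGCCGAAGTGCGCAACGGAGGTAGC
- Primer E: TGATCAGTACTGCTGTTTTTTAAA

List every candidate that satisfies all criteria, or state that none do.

Primer A (25 nt, A=4 T=4 G=6 C=11): GC 17/25 = 68.0%, outside 35.4–56.6% ✗; longest run = 3 ✓; length 25 ✓; Tm = 64.9 + 41·(17 − 16.4)/25 = 65.9°C ✓ — fails.
Primer B (27 nt, A=8 T=9 G=8 C=2): GC 10/27 = 37.0% ✓; longest run = 3 ✓; length 27 ✓; Tm = 64.9 + 41·(10 − 16.4)/27 = 55.2°C ✓ — passes.
Primer C (26 nt, A=6 T=5 G=6 C=9): GC 15/26 = 57.7%, outside 35.4–56.6% ✗; longest run = 3 ✓; length 26 ✓; Tm = 64.9 + 41·(15 − 16.4)/26 = 62.7°C ✓ — fails.
Primer D (25 nt, A=6 T=2 G=11 C=6): GC 17/25 = 68.0%, outside 35.4–56.6% ✗; longest run = 2 ✓; length 25 ✓; Tm = 64.9 + 41·(17 − 16.4)/25 = 65.9°C ✓ — fails.
Primer E (24 nt, A=6 T=11 G=4 C=3): GC 7/24 = 29.2%, outside 35.4–56.6% ✗; longest run = 6, exceeds 4 ✗; length 24 ✓; Tm = 64.9 + 41·(7 − 16.4)/24 = 48.8°C, outside 50.8–68.6°C ✗ — fails.

Primer B only.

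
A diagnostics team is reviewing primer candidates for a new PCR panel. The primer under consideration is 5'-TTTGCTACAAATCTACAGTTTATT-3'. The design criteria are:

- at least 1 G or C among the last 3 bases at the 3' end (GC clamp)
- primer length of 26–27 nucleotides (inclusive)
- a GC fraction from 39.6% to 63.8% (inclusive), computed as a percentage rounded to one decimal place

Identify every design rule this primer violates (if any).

Fails: GC clamp, length, GC content.

Base counts: A=7, T=11, G=2, C=4 (length 24).
GC clamp: 3' end ATT has 0 G/C, need ≥1 ✗
length: length 24, outside 26–27 ✗
GC content: GC 6/24 = 25.0%, outside 39.6–63.8% ✗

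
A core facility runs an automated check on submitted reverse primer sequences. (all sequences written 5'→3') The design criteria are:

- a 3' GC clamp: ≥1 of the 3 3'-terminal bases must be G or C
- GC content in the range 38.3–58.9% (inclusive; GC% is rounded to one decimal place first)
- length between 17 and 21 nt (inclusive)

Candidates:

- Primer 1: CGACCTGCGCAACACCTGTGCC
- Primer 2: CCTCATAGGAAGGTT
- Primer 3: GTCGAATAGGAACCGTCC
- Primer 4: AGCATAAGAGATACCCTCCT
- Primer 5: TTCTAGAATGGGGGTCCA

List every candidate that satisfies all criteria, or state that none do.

Primer 1 (22 nt, A=4 T=3 G=5 C=10): 3' end GCC has 3 G/C ✓; GC 15/22 = 68.2%, outside 38.3–58.9% ✗; length 22, outside 17–21 ✗ — fails.
Primer 2 (15 nt, A=4 T=4 G=4 C=3): 3' end GTT has 1 G/C ✓; GC 7/15 = 46.7% ✓; length 15, outside 17–21 ✗ — fails.
Primer 3 (18 nt, A=5 T=3 G=5 C=5): 3' end TCC has 2 G/C ✓; GC 10/18 = 55.6% ✓; length 18 ✓ — passes.
Primer 4 (20 nt, A=7 T=4 G=3 C=6): 3' end CCT has 2 G/C ✓; GC 9/20 = 45.0% ✓; length 20 ✓ — passes.
Primer 5 (18 nt, A=4 T=5 G=6 C=3): 3' end CCA has 2 G/C ✓; GC 9/18 = 50.0% ✓; length 18 ✓ — passes.

Primer 3, Primer 4 and Primer 5.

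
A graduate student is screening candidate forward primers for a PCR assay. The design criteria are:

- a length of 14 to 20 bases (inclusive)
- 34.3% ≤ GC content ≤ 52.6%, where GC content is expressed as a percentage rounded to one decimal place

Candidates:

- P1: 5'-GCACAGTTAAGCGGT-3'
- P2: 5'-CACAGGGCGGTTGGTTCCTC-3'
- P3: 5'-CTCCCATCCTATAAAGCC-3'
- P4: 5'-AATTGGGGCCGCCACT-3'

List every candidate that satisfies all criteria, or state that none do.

P3 only.

P1 (15 nt, A=4 T=3 G=5 C=3): length 15 ✓; GC 8/15 = 53.3%, outside 34.3–52.6% ✗ — fails.
P2 (20 nt, A=2 T=5 G=7 C=6): length 20 ✓; GC 13/20 = 65.0%, outside 34.3–52.6% ✗ — fails.
P3 (18 nt, A=5 T=4 G=1 C=8): length 18 ✓; GC 9/18 = 50.0% ✓ — passes.
P4 (16 nt, A=3 T=3 G=5 C=5): length 16 ✓; GC 10/16 = 62.5%, outside 34.3–52.6% ✗ — fails.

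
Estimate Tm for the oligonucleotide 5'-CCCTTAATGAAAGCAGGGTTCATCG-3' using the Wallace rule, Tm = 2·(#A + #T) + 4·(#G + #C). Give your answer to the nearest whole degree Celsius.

Base counts: A=7, T=6, G=6, C=6 (length 25).
Tm = 2·(7+6) + 4·(6+6) = 2·13 + 4·12 = 26 + 48 = 74°C.

74°C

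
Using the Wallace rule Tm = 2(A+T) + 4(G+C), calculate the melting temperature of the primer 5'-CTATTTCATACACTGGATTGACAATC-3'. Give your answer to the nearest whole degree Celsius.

Base counts: A=8, T=9, G=3, C=6 (length 26).
Tm = 2·(8+9) + 4·(3+6) = 2·17 + 4·9 = 34 + 36 = 70°C.

70°C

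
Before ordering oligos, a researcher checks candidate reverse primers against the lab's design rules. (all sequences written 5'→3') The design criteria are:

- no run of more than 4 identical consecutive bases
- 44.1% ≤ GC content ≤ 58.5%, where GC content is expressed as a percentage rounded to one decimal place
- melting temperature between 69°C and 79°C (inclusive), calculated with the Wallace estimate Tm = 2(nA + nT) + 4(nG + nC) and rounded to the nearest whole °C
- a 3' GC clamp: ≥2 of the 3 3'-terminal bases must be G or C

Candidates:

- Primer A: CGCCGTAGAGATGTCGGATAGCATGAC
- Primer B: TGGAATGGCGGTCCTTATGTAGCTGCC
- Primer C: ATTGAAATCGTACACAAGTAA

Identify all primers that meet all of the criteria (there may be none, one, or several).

Primer A (27 nt, A=7 T=5 G=9 C=6): longest run = 2 ✓; GC 15/27 = 55.6% ✓; Tm = 2·12 + 4·15 = 84°C, outside 69–79°C ✗; 3' end GAC has 2 G/C ✓ — fails.
Primer B (27 nt, A=4 T=8 G=9 C=6): longest run = 2 ✓; GC 15/27 = 55.6% ✓; Tm = 2·12 + 4·15 = 84°C, outside 69–79°C ✗; 3' end GCC has 3 G/C ✓ — fails.
Primer C (21 nt, A=10 T=5 G=3 C=3): longest run = 3 ✓; GC 6/21 = 28.6%, outside 44.1–58.5% ✗; Tm = 2·15 + 4·6 = 54°C, outside 69–79°C ✗; 3' end TAA has 0 G/C, need ≥2 ✗ — fails.

None of the candidates satisfy all criteria.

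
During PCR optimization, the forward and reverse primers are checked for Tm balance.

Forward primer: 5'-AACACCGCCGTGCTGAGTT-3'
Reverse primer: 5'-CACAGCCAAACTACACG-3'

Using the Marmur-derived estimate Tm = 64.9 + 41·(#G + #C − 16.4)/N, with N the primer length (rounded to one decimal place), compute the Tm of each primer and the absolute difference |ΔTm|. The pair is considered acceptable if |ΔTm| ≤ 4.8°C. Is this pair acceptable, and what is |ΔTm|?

Forward: G+C = 11, N = 19 → Tm = 64.9 + 41·(11 − 16.4)/19 = 53.2°C.
Reverse: G+C = 9, N = 17 → Tm = 64.9 + 41·(9 − 16.4)/17 = 47.1°C.
|ΔTm| = |53.2 − 47.1| = 6.1°C, > 4.8°C.

|ΔTm| = 6.1°C; the pair is not acceptable.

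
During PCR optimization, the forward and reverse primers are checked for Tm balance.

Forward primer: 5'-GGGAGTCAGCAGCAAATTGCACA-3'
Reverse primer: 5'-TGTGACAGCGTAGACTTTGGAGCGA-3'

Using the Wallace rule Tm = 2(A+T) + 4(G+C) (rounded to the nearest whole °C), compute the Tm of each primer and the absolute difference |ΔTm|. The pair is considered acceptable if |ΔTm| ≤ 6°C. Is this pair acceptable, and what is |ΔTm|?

Forward: A=8 T=3 G=7 C=5 → Tm = 2·11 + 4·12 = 70°C.
Reverse: A=6 T=6 G=9 C=4 → Tm = 2·12 + 4·13 = 76°C.
|ΔTm| = |70 − 76| = 6°C, ≤ 6°C.

|ΔTm| = 6°C; the pair is acceptable.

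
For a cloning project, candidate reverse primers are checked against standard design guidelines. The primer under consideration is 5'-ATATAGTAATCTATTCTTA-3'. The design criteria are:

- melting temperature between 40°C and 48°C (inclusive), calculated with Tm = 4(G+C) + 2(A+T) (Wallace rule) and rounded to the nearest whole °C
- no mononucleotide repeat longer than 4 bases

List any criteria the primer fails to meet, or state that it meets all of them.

Meets all criteria.

Base counts: A=7, T=9, G=1, C=2 (length 19).
Tm: Tm = 2·16 + 4·3 = 44°C ✓
homopolymer run: longest run = 2 ✓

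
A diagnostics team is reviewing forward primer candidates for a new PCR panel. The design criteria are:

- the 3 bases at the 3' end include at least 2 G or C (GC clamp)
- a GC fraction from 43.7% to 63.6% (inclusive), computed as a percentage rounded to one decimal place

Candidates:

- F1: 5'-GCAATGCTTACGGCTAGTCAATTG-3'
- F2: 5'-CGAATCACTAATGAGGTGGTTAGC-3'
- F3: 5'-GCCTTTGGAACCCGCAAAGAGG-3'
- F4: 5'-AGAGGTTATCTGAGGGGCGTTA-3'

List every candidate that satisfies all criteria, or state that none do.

F1 (24 nt, A=6 T=7 G=6 C=5): 3' end TTG has 1 G/C, need ≥2 ✗; GC 11/24 = 45.8% ✓ — fails.
F2 (24 nt, A=7 T=6 G=7 C=4): 3' end AGC has 2 G/C ✓; GC 11/24 = 45.8% ✓ — passes.
F3 (22 nt, A=6 T=3 G=7 C=6): 3' end AGG has 2 G/C ✓; GC 13/22 = 59.1% ✓ — passes.
F4 (22 nt, A=5 T=6 G=9 C=2): 3' end TTA has 0 G/C, need ≥2 ✗; GC 11/22 = 50.0% ✓ — fails.

F2 and F3.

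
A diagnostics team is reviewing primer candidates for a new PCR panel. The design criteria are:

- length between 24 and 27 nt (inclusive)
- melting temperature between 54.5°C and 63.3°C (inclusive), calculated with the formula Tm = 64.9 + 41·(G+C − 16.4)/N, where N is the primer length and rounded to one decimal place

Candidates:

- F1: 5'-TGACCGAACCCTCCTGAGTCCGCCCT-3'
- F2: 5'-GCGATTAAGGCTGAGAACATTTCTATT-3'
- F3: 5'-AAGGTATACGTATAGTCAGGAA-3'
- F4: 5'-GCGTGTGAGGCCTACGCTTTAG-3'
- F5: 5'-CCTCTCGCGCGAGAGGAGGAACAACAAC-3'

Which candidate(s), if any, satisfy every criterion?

F2 only.

F1 (26 nt, A=4 T=5 G=5 C=12): length 26 ✓; Tm = 64.9 + 41·(17 − 16.4)/26 = 65.8°C, outside 54.5–63.3°C ✗ — fails.
F2 (27 nt, A=8 T=9 G=6 C=4): length 27 ✓; Tm = 64.9 + 41·(10 − 16.4)/27 = 55.2°C ✓ — passes.
F3 (22 nt, A=9 T=5 G=6 C=2): length 22, outside 24–27 ✗; Tm = 64.9 + 41·(8 − 16.4)/22 = 49.2°C, outside 54.5–63.3°C ✗ — fails.
F4 (22 nt, A=3 T=6 G=8 C=5): length 22, outside 24–27 ✗; Tm = 64.9 + 41·(13 − 16.4)/22 = 58.6°C ✓ — fails.
F5 (28 nt, A=9 T=2 G=8 C=9): length 28, outside 24–27 ✗; Tm = 64.9 + 41·(17 − 16.4)/28 = 65.8°C, outside 54.5–63.3°C ✗ — fails.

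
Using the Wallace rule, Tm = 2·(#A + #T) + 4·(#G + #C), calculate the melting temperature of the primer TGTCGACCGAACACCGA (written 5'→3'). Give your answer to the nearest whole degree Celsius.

54°C

Base counts: A=5, T=2, G=4, C=6 (length 17).
Tm = 2·(5+2) + 4·(4+6) = 2·7 + 4·10 = 14 + 40 = 54°C.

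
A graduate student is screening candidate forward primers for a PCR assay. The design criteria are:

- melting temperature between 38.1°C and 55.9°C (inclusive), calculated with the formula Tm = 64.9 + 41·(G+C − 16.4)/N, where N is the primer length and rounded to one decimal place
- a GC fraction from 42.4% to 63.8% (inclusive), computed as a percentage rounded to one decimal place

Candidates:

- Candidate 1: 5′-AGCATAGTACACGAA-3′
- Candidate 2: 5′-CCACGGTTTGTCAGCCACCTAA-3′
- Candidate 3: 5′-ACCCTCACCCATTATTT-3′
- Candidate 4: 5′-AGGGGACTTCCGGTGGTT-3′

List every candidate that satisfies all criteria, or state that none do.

Candidate 1 (15 nt, A=7 T=2 G=3 C=3): Tm = 64.9 + 41·(6 − 16.4)/15 = 36.5°C, outside 38.1–55.9°C ✗; GC 6/15 = 40.0%, outside 42.4–63.8% ✗ — fails.
Candidate 2 (22 nt, A=5 T=5 G=4 C=8): Tm = 64.9 + 41·(12 − 16.4)/22 = 56.7°C, outside 38.1–55.9°C ✗; GC 12/22 = 54.5% ✓ — fails.
Candidate 3 (17 nt, A=4 T=6 G=0 C=7): Tm = 64.9 + 41·(7 − 16.4)/17 = 42.2°C ✓; GC 7/17 = 41.2%, outside 42.4–63.8% ✗ — fails.
Candidate 4 (18 nt, A=2 T=5 G=8 C=3): Tm = 64.9 + 41·(11 − 16.4)/18 = 52.6°C ✓; GC 11/18 = 61.1% ✓ — passes.

Candidate 4 only.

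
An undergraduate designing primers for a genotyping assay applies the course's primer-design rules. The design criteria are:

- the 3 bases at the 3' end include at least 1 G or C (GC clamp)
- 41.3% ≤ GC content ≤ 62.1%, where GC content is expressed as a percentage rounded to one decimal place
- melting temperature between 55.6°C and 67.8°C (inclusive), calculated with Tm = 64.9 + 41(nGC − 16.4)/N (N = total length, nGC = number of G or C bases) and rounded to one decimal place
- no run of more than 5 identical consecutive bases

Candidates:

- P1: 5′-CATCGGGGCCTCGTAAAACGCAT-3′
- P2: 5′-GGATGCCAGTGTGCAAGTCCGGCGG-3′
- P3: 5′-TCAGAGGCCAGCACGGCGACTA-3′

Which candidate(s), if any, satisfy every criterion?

P1 only.

P1 (23 nt, A=6 T=4 G=6 C=7): 3' end CAT has 1 G/C ✓; GC 13/23 = 56.5% ✓; Tm = 64.9 + 41·(13 − 16.4)/23 = 58.8°C ✓; longest run = 4 ✓ — passes.
P2 (25 nt, A=4 T=4 G=11 C=6): 3' end CGG has 3 G/C ✓; GC 17/25 = 68.0%, outside 41.3–62.1% ✗; Tm = 64.9 + 41·(17 − 16.4)/25 = 65.9°C ✓; longest run = 2 ✓ — fails.
P3 (22 nt, A=6 T=2 G=7 C=7): 3' end CTA has 1 G/C ✓; GC 14/22 = 63.6%, outside 41.3–62.1% ✗; Tm = 64.9 + 41·(14 − 16.4)/22 = 60.4°C ✓; longest run = 2 ✓ — fails.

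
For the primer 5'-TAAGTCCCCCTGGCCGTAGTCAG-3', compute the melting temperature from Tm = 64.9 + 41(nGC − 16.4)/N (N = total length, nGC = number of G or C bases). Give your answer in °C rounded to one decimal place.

Base counts: A=4, T=5, G=6, C=8; G+C = 14, N = 23.
Tm = 64.9 + 41·(14 − 16.4)/23 = 64.9 + -98.40/23 = 60.6°C.

60.6°C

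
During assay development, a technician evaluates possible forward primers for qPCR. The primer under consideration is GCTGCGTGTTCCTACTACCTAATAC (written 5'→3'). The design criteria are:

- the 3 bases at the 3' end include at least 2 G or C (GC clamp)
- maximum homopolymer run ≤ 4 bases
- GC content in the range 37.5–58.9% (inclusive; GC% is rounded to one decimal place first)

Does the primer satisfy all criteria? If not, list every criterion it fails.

Base counts: A=5, T=8, G=4, C=8 (length 25).
GC clamp: 3' end TAC has 1 G/C, need ≥2 ✗
homopolymer run: longest run = 2 ✓
GC content: GC 12/25 = 48.0% ✓

Fails: GC clamp.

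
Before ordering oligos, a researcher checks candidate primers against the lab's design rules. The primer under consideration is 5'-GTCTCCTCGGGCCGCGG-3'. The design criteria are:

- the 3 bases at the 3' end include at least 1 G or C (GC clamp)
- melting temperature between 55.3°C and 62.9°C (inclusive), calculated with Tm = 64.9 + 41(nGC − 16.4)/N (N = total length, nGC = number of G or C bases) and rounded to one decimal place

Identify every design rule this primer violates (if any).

Meets all criteria.

Base counts: A=0, T=3, G=7, C=7 (length 17).
GC clamp: 3' end CGG has 3 G/C ✓
Tm: Tm = 64.9 + 41·(14 − 16.4)/17 = 59.1°C ✓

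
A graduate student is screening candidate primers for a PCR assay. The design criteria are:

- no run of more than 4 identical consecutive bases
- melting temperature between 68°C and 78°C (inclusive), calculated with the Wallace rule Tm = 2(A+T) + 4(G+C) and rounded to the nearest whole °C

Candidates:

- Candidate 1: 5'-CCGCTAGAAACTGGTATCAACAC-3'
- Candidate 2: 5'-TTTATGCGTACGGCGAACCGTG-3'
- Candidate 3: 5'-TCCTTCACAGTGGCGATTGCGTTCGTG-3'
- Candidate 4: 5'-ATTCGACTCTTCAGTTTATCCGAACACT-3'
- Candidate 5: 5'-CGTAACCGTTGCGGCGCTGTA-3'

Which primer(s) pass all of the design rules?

Candidate 1 (23 nt, A=8 T=4 G=4 C=7): longest run = 3 ✓; Tm = 2·12 + 4·11 = 68°C ✓ — passes.
Candidate 2 (22 nt, A=4 T=6 G=7 C=5): longest run = 3 ✓; Tm = 2·10 + 4·12 = 68°C ✓ — passes.
Candidate 3 (27 nt, A=3 T=9 G=8 C=7): longest run = 2 ✓; Tm = 2·12 + 4·15 = 84°C, outside 68–78°C ✗ — fails.
Candidate 4 (28 nt, A=7 T=10 G=3 C=8): longest run = 3 ✓; Tm = 2·17 + 4·11 = 78°C ✓ — passes.
Candidate 5 (21 nt, A=3 T=5 G=7 C=6): longest run = 2 ✓; Tm = 2·8 + 4·13 = 68°C ✓ — passes.

Candidate 1, Candidate 2, Candidate 4 and Candidate 5.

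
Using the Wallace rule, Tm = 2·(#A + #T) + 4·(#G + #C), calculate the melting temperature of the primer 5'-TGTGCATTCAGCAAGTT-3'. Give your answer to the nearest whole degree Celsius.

48°C

Base counts: A=4, T=6, G=4, C=3 (length 17).
Tm = 2·(4+6) + 4·(4+3) = 2·10 + 4·7 = 20 + 28 = 48°C.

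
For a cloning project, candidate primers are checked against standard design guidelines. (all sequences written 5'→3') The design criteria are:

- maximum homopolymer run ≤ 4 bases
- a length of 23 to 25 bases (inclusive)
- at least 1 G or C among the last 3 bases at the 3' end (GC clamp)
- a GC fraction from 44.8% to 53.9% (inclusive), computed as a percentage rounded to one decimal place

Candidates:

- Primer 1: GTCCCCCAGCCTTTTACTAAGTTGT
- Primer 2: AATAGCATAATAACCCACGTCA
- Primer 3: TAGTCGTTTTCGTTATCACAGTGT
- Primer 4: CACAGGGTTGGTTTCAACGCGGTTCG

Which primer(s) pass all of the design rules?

None of the candidates satisfy all criteria.

Primer 1 (25 nt, A=4 T=9 G=4 C=8): longest run = 5, exceeds 4 ✗; length 25 ✓; 3' end TGT has 1 G/C ✓; GC 12/25 = 48.0% ✓ — fails.
Primer 2 (22 nt, A=10 T=4 G=2 C=6): longest run = 3 ✓; length 22, outside 23–25 ✗; 3' end TCA has 1 G/C ✓; GC 8/22 = 36.4%, outside 44.8–53.9% ✗ — fails.
Primer 3 (24 nt, A=4 T=11 G=5 C=4): longest run = 4 ✓; length 24 ✓; 3' end TGT has 1 G/C ✓; GC 9/24 = 37.5%, outside 44.8–53.9% ✗ — fails.
Primer 4 (26 nt, A=4 T=7 G=9 C=6): longest run = 3 ✓; length 26, outside 23–25 ✗; 3' end TCG has 2 G/C ✓; GC 15/26 = 57.7%, outside 44.8–53.9% ✗ — fails.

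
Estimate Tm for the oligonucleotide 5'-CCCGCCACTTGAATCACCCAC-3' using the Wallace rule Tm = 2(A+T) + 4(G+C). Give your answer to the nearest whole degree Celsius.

Base counts: A=5, T=3, G=2, C=11 (length 21).
Tm = 2·(5+3) + 4·(2+11) = 2·8 + 4·13 = 16 + 52 = 68°C.

68°C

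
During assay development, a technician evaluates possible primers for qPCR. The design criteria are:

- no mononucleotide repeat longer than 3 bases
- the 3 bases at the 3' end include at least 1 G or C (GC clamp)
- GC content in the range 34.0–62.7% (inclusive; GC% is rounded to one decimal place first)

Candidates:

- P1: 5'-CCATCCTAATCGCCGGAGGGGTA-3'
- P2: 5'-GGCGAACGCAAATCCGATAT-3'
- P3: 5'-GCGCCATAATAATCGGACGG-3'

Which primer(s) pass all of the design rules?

P1 (23 nt, A=5 T=4 G=7 C=7): longest run = 4, exceeds 3 ✗; 3' end GTA has 1 G/C ✓; GC 14/23 = 60.9% ✓ — fails.
P2 (20 nt, A=7 T=3 G=5 C=5): longest run = 3 ✓; 3' end TAT has 0 G/C, need ≥1 ✗; GC 10/20 = 50.0% ✓ — fails.
P3 (20 nt, A=6 T=3 G=6 C=5): longest run = 2 ✓; 3' end CGG has 3 G/C ✓; GC 11/20 = 55.0% ✓ — passes.

P3 only.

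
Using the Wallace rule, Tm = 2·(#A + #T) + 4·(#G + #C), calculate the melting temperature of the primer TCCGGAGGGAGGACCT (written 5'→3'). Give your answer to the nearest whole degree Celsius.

54°C

Base counts: A=3, T=2, G=7, C=4 (length 16).
Tm = 2·(3+2) + 4·(7+4) = 2·5 + 4·11 = 10 + 44 = 54°C.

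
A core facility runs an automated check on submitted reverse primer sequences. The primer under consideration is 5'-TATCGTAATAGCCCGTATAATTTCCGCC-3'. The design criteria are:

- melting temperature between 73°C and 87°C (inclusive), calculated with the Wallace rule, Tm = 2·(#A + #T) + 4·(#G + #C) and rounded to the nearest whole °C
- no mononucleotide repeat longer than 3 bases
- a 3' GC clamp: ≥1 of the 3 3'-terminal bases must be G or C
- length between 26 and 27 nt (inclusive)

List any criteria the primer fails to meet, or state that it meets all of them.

Base counts: A=7, T=9, G=4, C=8 (length 28).
Tm: Tm = 2·16 + 4·12 = 80°C ✓
homopolymer run: longest run = 3 ✓
GC clamp: 3' end GCC has 3 G/C ✓
length: length 28, outside 26–27 ✗

Fails: length.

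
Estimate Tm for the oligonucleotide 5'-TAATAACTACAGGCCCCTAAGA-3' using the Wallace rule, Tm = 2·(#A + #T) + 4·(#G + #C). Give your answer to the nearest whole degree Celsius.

62°C

Base counts: A=9, T=4, G=3, C=6 (length 22).
Tm = 2·(9+4) + 4·(3+6) = 2·13 + 4·9 = 26 + 36 = 62°C.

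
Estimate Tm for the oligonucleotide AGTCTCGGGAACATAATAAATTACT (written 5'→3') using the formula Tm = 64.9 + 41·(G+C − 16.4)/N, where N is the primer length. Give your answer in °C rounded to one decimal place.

51.1°C

Base counts: A=10, T=7, G=4, C=4; G+C = 8, N = 25.
Tm = 64.9 + 41·(8 − 16.4)/25 = 64.9 + -344.40/25 = 51.1°C.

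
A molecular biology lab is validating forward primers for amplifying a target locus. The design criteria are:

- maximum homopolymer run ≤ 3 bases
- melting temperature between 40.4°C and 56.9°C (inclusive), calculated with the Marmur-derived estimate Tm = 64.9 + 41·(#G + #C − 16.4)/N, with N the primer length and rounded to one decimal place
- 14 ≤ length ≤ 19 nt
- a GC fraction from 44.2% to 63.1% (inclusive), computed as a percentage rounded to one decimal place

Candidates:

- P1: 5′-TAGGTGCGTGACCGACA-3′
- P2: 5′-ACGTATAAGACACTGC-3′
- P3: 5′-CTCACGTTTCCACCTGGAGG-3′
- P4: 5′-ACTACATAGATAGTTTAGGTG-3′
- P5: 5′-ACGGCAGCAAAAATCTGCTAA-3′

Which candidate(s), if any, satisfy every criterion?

P1 (17 nt, A=4 T=3 G=6 C=4): longest run = 2 ✓; Tm = 64.9 + 41·(10 − 16.4)/17 = 49.5°C ✓; length 17 ✓; GC 10/17 = 58.8% ✓ — passes.
P2 (16 nt, A=6 T=3 G=3 C=4): longest run = 2 ✓; Tm = 64.9 + 41·(7 − 16.4)/16 = 40.8°C ✓; length 16 ✓; GC 7/16 = 43.8%, outside 44.2–63.1% ✗ — fails.
P3 (20 nt, A=3 T=5 G=5 C=7): longest run = 3 ✓; Tm = 64.9 + 41·(12 − 16.4)/20 = 55.9°C ✓; length 20, outside 14–19 ✗; GC 12/20 = 60.0% ✓ — fails.
P4 (21 nt, A=7 T=7 G=5 C=2): longest run = 3 ✓; Tm = 64.9 + 41·(7 − 16.4)/21 = 46.5°C ✓; length 21, outside 14–19 ✗; GC 7/21 = 33.3%, outside 44.2–63.1% ✗ — fails.
P5 (21 nt, A=9 T=3 G=4 C=5): longest run = 5, exceeds 3 ✗; Tm = 64.9 + 41·(9 − 16.4)/21 = 50.5°C ✓; length 21, outside 14–19 ✗; GC 9/21 = 42.9%, outside 44.2–63.1% ✗ — fails.

P1 only.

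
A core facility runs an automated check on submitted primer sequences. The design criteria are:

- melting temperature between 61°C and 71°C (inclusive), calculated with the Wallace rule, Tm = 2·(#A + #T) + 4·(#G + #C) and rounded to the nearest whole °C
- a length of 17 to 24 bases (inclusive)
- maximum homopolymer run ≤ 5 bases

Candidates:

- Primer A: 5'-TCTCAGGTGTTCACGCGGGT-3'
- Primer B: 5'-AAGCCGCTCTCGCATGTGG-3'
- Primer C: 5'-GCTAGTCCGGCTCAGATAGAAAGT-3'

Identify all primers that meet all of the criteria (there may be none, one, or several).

Primer A and Primer B.

Primer A (20 nt, A=2 T=6 G=7 C=5): Tm = 2·8 + 4·12 = 64°C ✓; length 20 ✓; longest run = 3 ✓ — passes.
Primer B (19 nt, A=3 T=4 G=6 C=6): Tm = 2·7 + 4·12 = 62°C ✓; length 19 ✓; longest run = 2 ✓ — passes.
Primer C (24 nt, A=7 T=5 G=7 C=5): Tm = 2·12 + 4·12 = 72°C, outside 61–71°C ✗; length 24 ✓; longest run = 3 ✓ — fails.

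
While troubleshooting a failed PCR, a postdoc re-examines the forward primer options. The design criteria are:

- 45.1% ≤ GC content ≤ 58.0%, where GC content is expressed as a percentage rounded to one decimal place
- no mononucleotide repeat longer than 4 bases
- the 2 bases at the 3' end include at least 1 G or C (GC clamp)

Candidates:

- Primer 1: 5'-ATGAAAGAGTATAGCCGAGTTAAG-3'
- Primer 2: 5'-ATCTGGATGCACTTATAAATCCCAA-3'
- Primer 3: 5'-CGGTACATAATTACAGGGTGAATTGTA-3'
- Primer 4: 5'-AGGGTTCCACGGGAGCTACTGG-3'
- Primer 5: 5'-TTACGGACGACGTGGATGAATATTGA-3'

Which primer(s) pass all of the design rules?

Primer 1 (24 nt, A=10 T=5 G=7 C=2): GC 9/24 = 37.5%, outside 45.1–58.0% ✗; longest run = 3 ✓; 3' end AG has 1 G/C ✓ — fails.
Primer 2 (25 nt, A=9 T=7 G=3 C=6): GC 9/25 = 36.0%, outside 45.1–58.0% ✗; longest run = 3 ✓; 3' end AA has 0 G/C, need ≥1 ✗ — fails.
Primer 3 (27 nt, A=9 T=8 G=7 C=3): GC 10/27 = 37.0%, outside 45.1–58.0% ✗; longest run = 3 ✓; 3' end TA has 0 G/C, need ≥1 ✗ — fails.
Primer 4 (22 nt, A=4 T=4 G=9 C=5): GC 14/22 = 63.6%, outside 45.1–58.0% ✗; longest run = 3 ✓; 3' end GG has 2 G/C ✓ — fails.
Primer 5 (26 nt, A=8 T=7 G=8 C=3): GC 11/26 = 42.3%, outside 45.1–58.0% ✗; longest run = 2 ✓; 3' end GA has 1 G/C ✓ — fails.

None of the candidates satisfy all criteria.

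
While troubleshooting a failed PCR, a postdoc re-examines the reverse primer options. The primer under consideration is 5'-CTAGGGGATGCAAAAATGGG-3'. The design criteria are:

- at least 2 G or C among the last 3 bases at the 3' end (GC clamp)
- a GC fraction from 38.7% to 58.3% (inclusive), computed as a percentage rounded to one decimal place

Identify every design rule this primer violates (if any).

Base counts: A=7, T=3, G=8, C=2 (length 20).
GC clamp: 3' end GGG has 3 G/C ✓
GC content: GC 10/20 = 50.0% ✓

Meets all criteria.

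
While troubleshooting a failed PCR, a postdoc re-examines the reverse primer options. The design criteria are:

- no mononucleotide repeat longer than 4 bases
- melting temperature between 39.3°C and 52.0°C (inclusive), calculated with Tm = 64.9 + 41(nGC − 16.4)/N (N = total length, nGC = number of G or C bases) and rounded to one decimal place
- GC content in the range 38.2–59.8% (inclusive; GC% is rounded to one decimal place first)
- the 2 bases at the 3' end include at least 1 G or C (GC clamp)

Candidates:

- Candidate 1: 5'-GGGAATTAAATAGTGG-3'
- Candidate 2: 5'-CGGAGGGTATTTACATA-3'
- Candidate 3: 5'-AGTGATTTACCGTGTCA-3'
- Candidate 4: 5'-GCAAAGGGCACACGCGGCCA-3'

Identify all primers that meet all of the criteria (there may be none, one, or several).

Candidate 1 (16 nt, A=6 T=4 G=6 C=0): longest run = 3 ✓; Tm = 64.9 + 41·(6 − 16.4)/16 = 38.3°C, outside 39.3–52.0°C ✗; GC 6/16 = 37.5%, outside 38.2–59.8% ✗; 3' end GG has 2 G/C ✓ — fails.
Candidate 2 (17 nt, A=5 T=5 G=5 C=2): longest run = 3 ✓; Tm = 64.9 + 41·(7 − 16.4)/17 = 42.2°C ✓; GC 7/17 = 41.2% ✓; 3' end TA has 0 G/C, need ≥1 ✗ — fails.
Candidate 3 (17 nt, A=4 T=6 G=4 C=3): longest run = 3 ✓; Tm = 64.9 + 41·(7 − 16.4)/17 = 42.2°C ✓; GC 7/17 = 41.2% ✓; 3' end CA has 1 G/C ✓ — passes.
Candidate 4 (20 nt, A=6 T=0 G=7 C=7): longest run = 3 ✓; Tm = 64.9 + 41·(14 − 16.4)/20 = 60.0°C, outside 39.3–52.0°C ✗; GC 14/20 = 70.0%, outside 38.2–59.8% ✗; 3' end CA has 1 G/C ✓ — fails.

Candidate 3 only.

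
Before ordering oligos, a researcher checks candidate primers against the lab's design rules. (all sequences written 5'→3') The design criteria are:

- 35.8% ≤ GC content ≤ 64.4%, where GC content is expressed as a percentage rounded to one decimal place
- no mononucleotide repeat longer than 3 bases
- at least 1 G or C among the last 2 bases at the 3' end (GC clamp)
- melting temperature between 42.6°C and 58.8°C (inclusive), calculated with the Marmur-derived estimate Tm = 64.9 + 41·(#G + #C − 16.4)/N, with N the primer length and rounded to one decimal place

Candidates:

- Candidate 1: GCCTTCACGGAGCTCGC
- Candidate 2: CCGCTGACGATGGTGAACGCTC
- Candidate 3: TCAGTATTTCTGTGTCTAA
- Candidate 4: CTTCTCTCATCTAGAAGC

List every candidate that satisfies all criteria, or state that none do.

Candidate 4 only.

Candidate 1 (17 nt, A=2 T=3 G=5 C=7): GC 12/17 = 70.6%, outside 35.8–64.4% ✗; longest run = 2 ✓; 3' end GC has 2 G/C ✓; Tm = 64.9 + 41·(12 − 16.4)/17 = 54.3°C ✓ — fails.
Candidate 2 (22 nt, A=4 T=4 G=7 C=7): GC 14/22 = 63.6% ✓; longest run = 2 ✓; 3' end TC has 1 G/C ✓; Tm = 64.9 + 41·(14 − 16.4)/22 = 60.4°C, outside 42.6–58.8°C ✗ — fails.
Candidate 3 (19 nt, A=4 T=9 G=3 C=3): GC 6/19 = 31.6%, outside 35.8–64.4% ✗; longest run = 3 ✓; 3' end AA has 0 G/C, need ≥1 ✗; Tm = 64.9 + 41·(6 − 16.4)/19 = 42.5°C, outside 42.6–58.8°C ✗ — fails.
Candidate 4 (18 nt, A=4 T=6 G=2 C=6): GC 8/18 = 44.4% ✓; longest run = 2 ✓; 3' end GC has 2 G/C ✓; Tm = 64.9 + 41·(8 − 16.4)/18 = 45.8°C ✓ — passes.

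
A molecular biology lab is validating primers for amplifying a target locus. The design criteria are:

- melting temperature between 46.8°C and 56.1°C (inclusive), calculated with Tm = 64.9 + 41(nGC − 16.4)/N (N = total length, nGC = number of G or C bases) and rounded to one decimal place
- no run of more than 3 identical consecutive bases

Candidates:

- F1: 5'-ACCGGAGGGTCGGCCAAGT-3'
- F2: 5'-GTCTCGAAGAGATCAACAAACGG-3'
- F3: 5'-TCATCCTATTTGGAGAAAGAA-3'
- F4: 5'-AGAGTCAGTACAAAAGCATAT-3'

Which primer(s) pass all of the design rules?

F2 only.

F1 (19 nt, A=4 T=2 G=8 C=5): Tm = 64.9 + 41·(13 − 16.4)/19 = 57.6°C, outside 46.8–56.1°C ✗; longest run = 3 ✓ — fails.
F2 (23 nt, A=9 T=3 G=6 C=5): Tm = 64.9 + 41·(11 − 16.4)/23 = 55.3°C ✓; longest run = 3 ✓ — passes.
F3 (21 nt, A=8 T=6 G=4 C=3): Tm = 64.9 + 41·(7 − 16.4)/21 = 46.5°C, outside 46.8–56.1°C ✗; longest run = 3 ✓ — fails.
F4 (21 nt, A=10 T=4 G=4 C=3): Tm = 64.9 + 41·(7 − 16.4)/21 = 46.5°C, outside 46.8–56.1°C ✗; longest run = 4, exceeds 3 ✗ — fails.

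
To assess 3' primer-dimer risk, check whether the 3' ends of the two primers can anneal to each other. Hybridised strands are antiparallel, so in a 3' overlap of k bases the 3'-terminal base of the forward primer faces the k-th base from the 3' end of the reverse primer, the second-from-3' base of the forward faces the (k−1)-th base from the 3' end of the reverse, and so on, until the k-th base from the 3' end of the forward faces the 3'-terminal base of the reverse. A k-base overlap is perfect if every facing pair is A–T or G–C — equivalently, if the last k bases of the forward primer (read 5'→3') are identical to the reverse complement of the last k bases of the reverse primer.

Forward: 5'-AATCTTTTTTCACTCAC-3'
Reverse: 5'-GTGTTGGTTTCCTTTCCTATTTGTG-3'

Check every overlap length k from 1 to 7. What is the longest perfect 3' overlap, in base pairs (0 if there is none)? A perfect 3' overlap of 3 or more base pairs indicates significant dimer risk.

Longest perfect overlap: 3 complementary base pairs; significant dimer risk (threshold 3).

Last 7 bases (5'→3') — forward …CACTCAC, reverse …ATTTGTG.
Reverse complement of the reverse primer's last 7 bases: CACAAAT; its first k bases are the reverse complement of the reverse primer's last k bases, so a perfect k-base overlap needs the forward primer's last k bases to equal them.
Comparing (forward last k vs required): k=1: C vs C ✓; k=2: AC vs CA ✗; k=3: CAC vs CAC ✓; k=4: TCAC vs CACA ✗; k=5: CTCAC vs CACAA ✗; k=6: ACTCAC vs CACAAA ✗; k=7: CACTCAC vs CACAAAT ✗.
Perfect overlaps at k = 1, 3; the largest is 3.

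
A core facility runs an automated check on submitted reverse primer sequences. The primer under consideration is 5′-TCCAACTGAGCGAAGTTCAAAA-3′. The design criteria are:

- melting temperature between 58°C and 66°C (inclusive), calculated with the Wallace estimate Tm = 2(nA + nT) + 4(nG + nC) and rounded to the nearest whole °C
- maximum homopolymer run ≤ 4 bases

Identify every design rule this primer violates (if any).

Meets all criteria.

Base counts: A=9, T=4, G=4, C=5 (length 22).
Tm: Tm = 2·13 + 4·9 = 62°C ✓
homopolymer run: longest run = 4 ✓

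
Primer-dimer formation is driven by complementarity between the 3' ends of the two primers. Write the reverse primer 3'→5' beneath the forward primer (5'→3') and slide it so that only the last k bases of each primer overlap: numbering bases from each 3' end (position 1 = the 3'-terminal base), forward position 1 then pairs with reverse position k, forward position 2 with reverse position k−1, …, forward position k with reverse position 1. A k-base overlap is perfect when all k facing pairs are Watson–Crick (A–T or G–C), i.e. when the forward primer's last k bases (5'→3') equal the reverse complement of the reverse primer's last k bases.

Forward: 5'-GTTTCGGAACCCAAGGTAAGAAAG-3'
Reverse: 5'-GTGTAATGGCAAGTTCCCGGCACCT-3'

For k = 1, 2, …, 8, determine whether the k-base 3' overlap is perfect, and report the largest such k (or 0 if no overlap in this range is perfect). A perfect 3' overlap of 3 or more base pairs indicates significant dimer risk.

Longest perfect overlap: 2 complementary base pairs; below the dimer-risk threshold (threshold 3).

Last 8 bases (5'→3') — forward …TAAGAAAG, reverse …CGGCACCT.
Reverse complement of the reverse primer's last 8 bases: AGGTGCCG; its first k bases are the reverse complement of the reverse primer's last k bases, so a perfect k-base overlap needs the forward primer's last k bases to equal them.
Comparing (forward last k vs required): k=1: G vs A ✗; k=2: AG vs AG ✓; k=3: AAG vs AGG ✗; k=4: AAAG vs AGGT ✗; k=5: GAAAG vs AGGTG ✗; k=6: AGAAAG vs AGGTGC ✗; k=7: AAGAAAG vs AGGTGCC ✗; k=8: TAAGAAAG vs AGGTGCCG ✗.
Only k = 2 is perfect, so the longest perfect 3' overlap is 2.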